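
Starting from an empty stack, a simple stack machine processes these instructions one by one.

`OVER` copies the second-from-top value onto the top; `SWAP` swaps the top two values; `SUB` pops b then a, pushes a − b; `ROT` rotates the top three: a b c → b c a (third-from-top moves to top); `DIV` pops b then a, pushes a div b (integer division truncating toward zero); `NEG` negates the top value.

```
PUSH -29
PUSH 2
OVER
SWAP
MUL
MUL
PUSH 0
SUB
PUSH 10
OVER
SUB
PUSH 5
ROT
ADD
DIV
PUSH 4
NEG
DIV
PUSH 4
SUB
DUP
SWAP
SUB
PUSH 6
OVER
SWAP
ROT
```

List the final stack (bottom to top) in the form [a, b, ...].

PUSH -29 → [-29]
PUSH 2   → [-29, 2]
OVER     → [-29, 2, -29]
SWAP     → [-29, -29, 2]
MUL      → [-29, -58]
MUL      → [1682]
PUSH 0   → [1682, 0]
SUB      → [1682]
PUSH 10  → [1682, 10]
OVER     → [1682, 10, 1682]
SUB      → [1682, -1672]
PUSH 5   → [1682, -1672, 5]
ROT      → [-1672, 5, 1682]
ADD      → [-1672, 1687]
DIV      → [0]
PUSH 4   → [0, 4]
NEG      → [0, -4]
DIV      → [0]
PUSH 4   → [0, 4]
SUB      → [-4]
DUP      → [-4, -4]
SWAP     → [-4, -4]
SUB      → [0]
PUSH 6   → [0, 6]
OVER     → [0, 6, 0]
SWAP     → [0, 0, 6]
ROT      → [0, 6, 0]

[0, 6, 0]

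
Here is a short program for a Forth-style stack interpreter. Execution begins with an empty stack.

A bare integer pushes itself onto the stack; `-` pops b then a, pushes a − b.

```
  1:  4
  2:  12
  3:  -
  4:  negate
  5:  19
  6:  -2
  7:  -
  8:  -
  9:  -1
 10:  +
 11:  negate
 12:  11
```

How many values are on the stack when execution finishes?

2

4      : 4
12     : 4 12
-      : -8
negate : 8
19     : 8 19
-2     : 8 19 -2
-      : 8 21
-      : -13
-1     : -13 -1
+      : -14
negate : 14
11     : 14 11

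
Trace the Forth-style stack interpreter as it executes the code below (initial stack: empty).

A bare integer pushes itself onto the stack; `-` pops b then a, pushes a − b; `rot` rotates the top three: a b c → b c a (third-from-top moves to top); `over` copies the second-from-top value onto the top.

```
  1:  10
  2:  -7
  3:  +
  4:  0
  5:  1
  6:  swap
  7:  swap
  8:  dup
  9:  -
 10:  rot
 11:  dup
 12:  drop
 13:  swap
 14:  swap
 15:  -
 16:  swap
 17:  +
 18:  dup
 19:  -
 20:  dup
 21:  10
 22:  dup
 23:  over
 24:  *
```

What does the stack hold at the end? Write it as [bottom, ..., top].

[0, 0, 10, 100]

10    [10]
-7    [10, -7]
+     [3]
0     [3, 0]
1     [3, 0, 1]
swap  [3, 1, 0]
swap  [3, 0, 1]
dup   [3, 0, 1, 1]
-     [3, 0, 0]
rot   [0, 0, 3]
dup   [0, 0, 3, 3]
drop  [0, 0, 3]
swap  [0, 3, 0]
swap  [0, 0, 3]
-     [0, -3]
swap  [-3, 0]
+     [-3]
dup   [-3, -3]
-     [0]
dup   [0, 0]
10    [0, 0, 10]
dup   [0, 0, 10, 10]
over  [0, 0, 10, 10, 10]
*     [0, 0, 10, 100]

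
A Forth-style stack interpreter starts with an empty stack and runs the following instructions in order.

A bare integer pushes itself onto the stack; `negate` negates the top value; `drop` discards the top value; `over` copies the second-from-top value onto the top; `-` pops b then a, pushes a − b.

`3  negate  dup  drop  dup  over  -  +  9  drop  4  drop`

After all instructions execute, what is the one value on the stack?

-3

3      -> 3
negate -> -3
dup    -> -3 -3
drop   -> -3
dup    -> -3 -3
over   -> -3 -3 -3
-      -> -3 0
+      -> -3
9      -> -3 9
drop   -> -3
4      -> -3 4
drop   -> -3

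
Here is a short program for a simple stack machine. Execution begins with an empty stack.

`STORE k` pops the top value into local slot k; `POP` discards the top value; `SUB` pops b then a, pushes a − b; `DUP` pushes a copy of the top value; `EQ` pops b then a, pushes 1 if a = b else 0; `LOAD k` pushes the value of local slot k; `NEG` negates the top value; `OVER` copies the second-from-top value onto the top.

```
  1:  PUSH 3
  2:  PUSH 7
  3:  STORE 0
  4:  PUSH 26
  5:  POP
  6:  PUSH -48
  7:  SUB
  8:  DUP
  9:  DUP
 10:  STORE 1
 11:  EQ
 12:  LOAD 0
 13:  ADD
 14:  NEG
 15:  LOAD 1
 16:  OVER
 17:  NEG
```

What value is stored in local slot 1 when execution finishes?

51

PUSH 3   -> 3
PUSH 7   -> 3 7
STORE 0  -> 3
PUSH 26  -> 3 26
POP      -> 3
PUSH -48 -> 3 -48
SUB      -> 51
DUP      -> 51 51
DUP      -> 51 51 51
STORE 1  -> 51 51
EQ       -> 1
LOAD 0   -> 1 7
ADD      -> 8
NEG      -> -8
LOAD 1   -> -8 51
OVER     -> -8 51 -8
NEG      -> -8 51 8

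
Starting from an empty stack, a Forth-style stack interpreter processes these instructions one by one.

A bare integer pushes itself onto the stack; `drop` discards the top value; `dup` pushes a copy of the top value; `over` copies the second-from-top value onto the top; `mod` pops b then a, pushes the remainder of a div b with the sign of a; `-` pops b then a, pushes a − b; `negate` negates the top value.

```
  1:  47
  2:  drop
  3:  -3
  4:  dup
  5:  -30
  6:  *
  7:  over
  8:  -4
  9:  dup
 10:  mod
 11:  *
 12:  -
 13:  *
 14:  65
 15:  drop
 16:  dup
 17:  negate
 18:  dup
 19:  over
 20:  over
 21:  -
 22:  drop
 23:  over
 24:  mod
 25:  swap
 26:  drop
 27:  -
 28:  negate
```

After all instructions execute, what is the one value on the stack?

47     -> [47]
drop   -> []
-3     -> [-3]
dup    -> [-3, -3]
-30    -> [-3, -3, -30]
*      -> [-3, 90]
over   -> [-3, 90, -3]
-4     -> [-3, 90, -3, -4]
dup    -> [-3, 90, -3, -4, -4]
mod    -> [-3, 90, -3, 0]
*      -> [-3, 90, 0]
-      -> [-3, 90]
*      -> [-270]
65     -> [-270, 65]
drop   -> [-270]
dup    -> [-270, -270]
negate -> [-270, 270]
dup    -> [-270, 270, 270]
over   -> [-270, 270, 270, 270]
over   -> [-270, 270, 270, 270, 270]
-      -> [-270, 270, 270, 0]
drop   -> [-270, 270, 270]
over   -> [-270, 270, 270, 270]
mod    -> [-270, 270, 0]
swap   -> [-270, 0, 270]
drop   -> [-270, 0]
-      -> [-270]
negate -> [270]

270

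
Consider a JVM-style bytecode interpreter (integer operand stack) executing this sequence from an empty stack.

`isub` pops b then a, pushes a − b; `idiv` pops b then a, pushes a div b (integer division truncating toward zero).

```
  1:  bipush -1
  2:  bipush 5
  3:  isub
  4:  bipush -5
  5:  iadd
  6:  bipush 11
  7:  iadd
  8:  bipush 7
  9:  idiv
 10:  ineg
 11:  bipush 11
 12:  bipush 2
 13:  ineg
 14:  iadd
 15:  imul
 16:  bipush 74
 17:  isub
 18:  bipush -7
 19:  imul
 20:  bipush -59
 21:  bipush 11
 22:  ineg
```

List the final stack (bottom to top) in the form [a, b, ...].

[518, -59, -11]

bipush -1  : [-1]
bipush 5   : [-1, 5]
isub       : [-6]
bipush -5  : [-6, -5]
iadd       : [-11]
bipush 11  : [-11, 11]
iadd       : [0]
bipush 7   : [0, 7]
idiv       : [0]
ineg       : [0]
bipush 11  : [0, 11]
bipush 2   : [0, 11, 2]
ineg       : [0, 11, -2]
iadd       : [0, 9]
imul       : [0]
bipush 74  : [0, 74]
isub       : [-74]
bipush -7  : [-74, -7]
imul       : [518]
bipush -59 : [518, -59]
bipush 11  : [518, -59, 11]
ineg       : [518, -59, -11]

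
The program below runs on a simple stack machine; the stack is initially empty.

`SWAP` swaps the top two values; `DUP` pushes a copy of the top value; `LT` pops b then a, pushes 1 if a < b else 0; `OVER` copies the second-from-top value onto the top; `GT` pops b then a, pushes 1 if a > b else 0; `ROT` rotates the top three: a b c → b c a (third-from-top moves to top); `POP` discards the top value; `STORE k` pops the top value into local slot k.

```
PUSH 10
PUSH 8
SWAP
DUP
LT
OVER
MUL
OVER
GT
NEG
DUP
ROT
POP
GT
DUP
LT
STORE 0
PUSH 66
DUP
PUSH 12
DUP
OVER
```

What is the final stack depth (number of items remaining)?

PUSH 10  10
PUSH 8   10 8
SWAP     8 10
DUP      8 10 10
LT       8 0
OVER     8 0 8
MUL      8 0
OVER     8 0 8
GT       8 0
NEG      8 0
DUP      8 0 0
ROT      0 0 8
POP      0 0
GT       0
DUP      0 0
LT       0
STORE 0  (empty)
PUSH 66  66
DUP      66 66
PUSH 12  66 66 12
DUP      66 66 12 12
OVER     66 66 12 12 12

5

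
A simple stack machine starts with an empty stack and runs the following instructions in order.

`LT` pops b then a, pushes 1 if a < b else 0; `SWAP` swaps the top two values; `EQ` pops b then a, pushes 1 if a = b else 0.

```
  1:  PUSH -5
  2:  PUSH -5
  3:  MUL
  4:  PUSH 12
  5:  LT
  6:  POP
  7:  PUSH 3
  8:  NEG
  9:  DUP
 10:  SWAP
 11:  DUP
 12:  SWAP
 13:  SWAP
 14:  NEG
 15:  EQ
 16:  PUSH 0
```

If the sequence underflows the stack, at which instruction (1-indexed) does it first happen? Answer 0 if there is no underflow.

PUSH -5  -5
PUSH -5  -5 -5
MUL      25
PUSH 12  25 12
LT       0
POP      (empty)
PUSH 3   3
NEG      -3
DUP      -3 -3
SWAP     -3 -3
DUP      -3 -3 -3
SWAP     -3 -3 -3
SWAP     -3 -3 -3
NEG      -3 -3 3
EQ       -3 0
PUSH 0   -3 0 0

0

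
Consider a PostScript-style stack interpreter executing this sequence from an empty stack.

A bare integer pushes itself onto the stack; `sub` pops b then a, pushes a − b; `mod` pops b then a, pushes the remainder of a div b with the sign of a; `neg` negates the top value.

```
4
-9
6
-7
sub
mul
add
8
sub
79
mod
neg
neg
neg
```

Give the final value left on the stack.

42

4   -> 4
-9  -> 4 -9
6   -> 4 -9 6
-7  -> 4 -9 6 -7
sub -> 4 -9 13
mul -> 4 -117
add -> -113
8   -> -113 8
sub -> -121
79  -> -121 79
mod -> -42
neg -> 42
neg -> -42
neg -> 42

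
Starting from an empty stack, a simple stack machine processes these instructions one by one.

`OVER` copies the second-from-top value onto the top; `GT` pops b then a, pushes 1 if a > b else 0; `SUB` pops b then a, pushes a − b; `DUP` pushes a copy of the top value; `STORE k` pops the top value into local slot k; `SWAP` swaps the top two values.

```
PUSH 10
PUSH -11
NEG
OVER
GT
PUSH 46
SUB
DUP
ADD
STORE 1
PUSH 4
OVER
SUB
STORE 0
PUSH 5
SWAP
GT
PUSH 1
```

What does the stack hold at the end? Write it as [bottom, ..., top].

[0, 1]

PUSH 10   10
PUSH -11  10 -11
NEG       10 11
OVER      10 11 10
GT        10 1
PUSH 46   10 1 46
SUB       10 -45
DUP       10 -45 -45
ADD       10 -90
STORE 1   10
PUSH 4    10 4
OVER      10 4 10
SUB       10 -6
STORE 0   10
PUSH 5    10 5
SWAP      5 10
GT        0
PUSH 1    0 1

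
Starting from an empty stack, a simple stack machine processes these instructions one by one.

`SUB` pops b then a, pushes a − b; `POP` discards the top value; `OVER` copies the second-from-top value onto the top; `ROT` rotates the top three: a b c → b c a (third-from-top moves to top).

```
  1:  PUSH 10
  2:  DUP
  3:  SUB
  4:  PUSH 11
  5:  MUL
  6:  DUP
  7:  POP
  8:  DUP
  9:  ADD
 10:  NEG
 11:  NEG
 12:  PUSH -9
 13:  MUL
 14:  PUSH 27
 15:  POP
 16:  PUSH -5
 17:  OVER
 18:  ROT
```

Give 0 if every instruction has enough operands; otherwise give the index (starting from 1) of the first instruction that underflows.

PUSH 10  10
DUP      10 10
SUB      0
PUSH 11  0 11
MUL      0
DUP      0 0
POP      0
DUP      0 0
ADD      0
NEG      0
NEG      0
PUSH -9  0 -9
MUL      0
PUSH 27  0 27
POP      0
PUSH -5  0 -5
OVER     0 -5 0
ROT      -5 0 0

0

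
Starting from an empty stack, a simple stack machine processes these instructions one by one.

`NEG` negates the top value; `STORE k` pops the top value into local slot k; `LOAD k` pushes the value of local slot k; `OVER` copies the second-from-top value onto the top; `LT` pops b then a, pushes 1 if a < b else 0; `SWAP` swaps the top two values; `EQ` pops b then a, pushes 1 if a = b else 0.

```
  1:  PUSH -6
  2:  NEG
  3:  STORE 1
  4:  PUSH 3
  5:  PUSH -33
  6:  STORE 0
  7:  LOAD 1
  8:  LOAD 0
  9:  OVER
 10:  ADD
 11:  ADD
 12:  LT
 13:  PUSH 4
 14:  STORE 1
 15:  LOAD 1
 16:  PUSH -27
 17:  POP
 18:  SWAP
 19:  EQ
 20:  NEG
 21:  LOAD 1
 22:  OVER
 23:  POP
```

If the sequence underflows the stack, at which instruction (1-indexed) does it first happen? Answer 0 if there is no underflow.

0

PUSH -6  : [-6]
NEG      : [6]
STORE 1  : []
PUSH 3   : [3]
PUSH -33 : [3, -33]
STORE 0  : [3]
LOAD 1   : [3, 6]
LOAD 0   : [3, 6, -33]
OVER     : [3, 6, -33, 6]
ADD      : [3, 6, -27]
ADD      : [3, -21]
LT       : [0]
PUSH 4   : [0, 4]
STORE 1  : [0]
LOAD 1   : [0, 4]
PUSH -27 : [0, 4, -27]
POP      : [0, 4]
SWAP     : [4, 0]
EQ       : [0]
NEG      : [0]
LOAD 1   : [0, 4]
OVER     : [0, 4, 0]
POP      : [0, 4]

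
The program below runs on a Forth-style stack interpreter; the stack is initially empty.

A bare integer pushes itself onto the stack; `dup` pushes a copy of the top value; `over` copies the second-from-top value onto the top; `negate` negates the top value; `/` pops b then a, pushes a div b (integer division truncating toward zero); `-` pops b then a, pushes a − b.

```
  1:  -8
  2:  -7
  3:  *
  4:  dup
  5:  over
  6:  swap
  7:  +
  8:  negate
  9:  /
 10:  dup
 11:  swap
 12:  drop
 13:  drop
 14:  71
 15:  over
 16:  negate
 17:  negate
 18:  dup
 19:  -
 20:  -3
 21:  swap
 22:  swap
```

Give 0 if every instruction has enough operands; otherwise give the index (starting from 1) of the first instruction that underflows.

-8     -> -8
-7     -> -8 -7
*      -> 56
dup    -> 56 56
over   -> 56 56 56
swap   -> 56 56 56
+      -> 56 112
negate -> 56 -112
/      -> 0
dup    -> 0 0
swap   -> 0 0
drop   -> 0
drop   -> (empty)
71     -> 71
over  — needs 2 operands, stack has 1 → underflow

15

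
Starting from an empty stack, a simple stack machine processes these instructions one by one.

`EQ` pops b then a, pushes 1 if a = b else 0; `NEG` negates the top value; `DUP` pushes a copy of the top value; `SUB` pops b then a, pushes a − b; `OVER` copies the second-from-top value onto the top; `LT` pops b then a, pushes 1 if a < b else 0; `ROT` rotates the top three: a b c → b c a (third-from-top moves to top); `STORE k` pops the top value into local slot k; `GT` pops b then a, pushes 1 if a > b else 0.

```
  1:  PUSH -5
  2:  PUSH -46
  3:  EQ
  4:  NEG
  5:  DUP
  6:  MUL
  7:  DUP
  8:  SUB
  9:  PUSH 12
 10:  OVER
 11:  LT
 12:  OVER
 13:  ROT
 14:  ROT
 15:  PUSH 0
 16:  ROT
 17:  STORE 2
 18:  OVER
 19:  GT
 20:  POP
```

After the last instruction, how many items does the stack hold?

PUSH -5   [-5]
PUSH -46  [-5, -46]
EQ        [0]
NEG       [0]
DUP       [0, 0]
MUL       [0]
DUP       [0, 0]
SUB       [0]
PUSH 12   [0, 12]
OVER      [0, 12, 0]
LT        [0, 0]
OVER      [0, 0, 0]
ROT       [0, 0, 0]
ROT       [0, 0, 0]
PUSH 0    [0, 0, 0, 0]
ROT       [0, 0, 0, 0]
STORE 2   [0, 0, 0]
OVER      [0, 0, 0, 0]
GT        [0, 0, 0]
POP       [0, 0]

2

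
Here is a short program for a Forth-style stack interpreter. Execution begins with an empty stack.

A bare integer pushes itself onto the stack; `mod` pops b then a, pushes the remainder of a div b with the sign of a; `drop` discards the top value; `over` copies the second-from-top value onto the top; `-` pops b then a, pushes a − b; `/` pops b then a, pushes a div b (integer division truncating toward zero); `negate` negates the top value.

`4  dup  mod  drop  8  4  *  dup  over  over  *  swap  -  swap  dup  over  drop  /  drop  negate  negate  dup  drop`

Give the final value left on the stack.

992

4      : 4
dup    : 4 4
mod    : 0
drop   : (empty)
8      : 8
4      : 8 4
*      : 32
dup    : 32 32
over   : 32 32 32
over   : 32 32 32 32
*      : 32 32 1024
swap   : 32 1024 32
-      : 32 992
swap   : 992 32
dup    : 992 32 32
over   : 992 32 32 32
drop   : 992 32 32
/      : 992 1
drop   : 992
negate : -992
negate : 992
dup    : 992 992
drop   : 992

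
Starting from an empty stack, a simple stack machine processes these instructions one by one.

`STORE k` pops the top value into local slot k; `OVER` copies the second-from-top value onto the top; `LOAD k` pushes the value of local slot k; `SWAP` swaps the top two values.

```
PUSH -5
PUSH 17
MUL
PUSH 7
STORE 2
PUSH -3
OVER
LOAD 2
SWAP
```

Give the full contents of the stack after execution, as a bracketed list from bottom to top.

PUSH -5 → -5
PUSH 17 → -5 17
MUL     → -85
PUSH 7  → -85 7
STORE 2 → -85
PUSH -3 → -85 -3
OVER    → -85 -3 -85
LOAD 2  → -85 -3 -85 7
SWAP    → -85 -3 7 -85

[-85, -3, 7, -85]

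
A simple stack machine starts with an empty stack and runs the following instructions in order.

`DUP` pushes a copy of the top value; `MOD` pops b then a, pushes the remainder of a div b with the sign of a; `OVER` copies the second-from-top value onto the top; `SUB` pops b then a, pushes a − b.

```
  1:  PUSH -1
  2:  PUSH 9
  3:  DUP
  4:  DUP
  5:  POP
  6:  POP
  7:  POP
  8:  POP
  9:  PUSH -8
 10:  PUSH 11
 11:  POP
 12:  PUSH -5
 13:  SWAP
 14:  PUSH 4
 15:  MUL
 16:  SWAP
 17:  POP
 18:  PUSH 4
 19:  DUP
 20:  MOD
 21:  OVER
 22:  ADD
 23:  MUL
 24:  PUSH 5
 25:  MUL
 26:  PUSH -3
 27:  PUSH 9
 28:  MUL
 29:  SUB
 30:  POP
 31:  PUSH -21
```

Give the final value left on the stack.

PUSH -1  : [-1]
PUSH 9   : [-1, 9]
DUP      : [-1, 9, 9]
DUP      : [-1, 9, 9, 9]
POP      : [-1, 9, 9]
POP      : [-1, 9]
POP      : [-1]
POP      : []
PUSH -8  : [-8]
PUSH 11  : [-8, 11]
POP      : [-8]
PUSH -5  : [-8, -5]
SWAP     : [-5, -8]
PUSH 4   : [-5, -8, 4]
MUL      : [-5, -32]
SWAP     : [-32, -5]
POP      : [-32]
PUSH 4   : [-32, 4]
DUP      : [-32, 4, 4]
MOD      : [-32, 0]
OVER     : [-32, 0, -32]
ADD      : [-32, -32]
MUL      : [1024]
PUSH 5   : [1024, 5]
MUL      : [5120]
PUSH -3  : [5120, -3]
PUSH 9   : [5120, -3, 9]
MUL      : [5120, -27]
SUB      : [5147]
POP      : []
PUSH -21 : [-21]

-21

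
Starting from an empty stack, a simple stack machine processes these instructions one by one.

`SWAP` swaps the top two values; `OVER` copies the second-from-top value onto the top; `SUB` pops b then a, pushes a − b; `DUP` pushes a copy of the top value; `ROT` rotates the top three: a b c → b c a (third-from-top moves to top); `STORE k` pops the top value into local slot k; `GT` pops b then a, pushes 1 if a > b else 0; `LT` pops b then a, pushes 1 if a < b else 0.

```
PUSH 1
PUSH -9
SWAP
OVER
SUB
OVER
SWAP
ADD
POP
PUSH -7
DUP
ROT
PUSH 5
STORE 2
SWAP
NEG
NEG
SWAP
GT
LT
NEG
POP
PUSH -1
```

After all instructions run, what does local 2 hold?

PUSH 1  -> [1]
PUSH -9 -> [1, -9]
SWAP    -> [-9, 1]
OVER    -> [-9, 1, -9]
SUB     -> [-9, 10]
OVER    -> [-9, 10, -9]
SWAP    -> [-9, -9, 10]
ADD     -> [-9, 1]
POP     -> [-9]
PUSH -7 -> [-9, -7]
DUP     -> [-9, -7, -7]
ROT     -> [-7, -7, -9]
PUSH 5  -> [-7, -7, -9, 5]
STORE 2 -> [-7, -7, -9]
SWAP    -> [-7, -9, -7]
NEG     -> [-7, -9, 7]
NEG     -> [-7, -9, -7]
SWAP    -> [-7, -7, -9]
GT      -> [-7, 1]
LT      -> [1]
NEG     -> [-1]
POP     -> []
PUSH -1 -> [-1]

5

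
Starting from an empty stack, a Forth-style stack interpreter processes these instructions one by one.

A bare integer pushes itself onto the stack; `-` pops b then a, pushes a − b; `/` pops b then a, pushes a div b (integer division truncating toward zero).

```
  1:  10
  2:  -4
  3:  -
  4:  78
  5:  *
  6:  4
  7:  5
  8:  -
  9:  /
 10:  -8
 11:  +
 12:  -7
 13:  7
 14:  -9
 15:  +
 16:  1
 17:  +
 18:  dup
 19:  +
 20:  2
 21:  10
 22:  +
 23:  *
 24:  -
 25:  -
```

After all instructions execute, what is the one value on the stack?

-1117

10  -> 10
-4  -> 10 -4
-   -> 14
78  -> 14 78
*   -> 1092
4   -> 1092 4
5   -> 1092 4 5
-   -> 1092 -1
/   -> -1092
-8  -> -1092 -8
+   -> -1100
-7  -> -1100 -7
7   -> -1100 -7 7
-9  -> -1100 -7 7 -9
+   -> -1100 -7 -2
1   -> -1100 -7 -2 1
+   -> -1100 -7 -1
dup -> -1100 -7 -1 -1
+   -> -1100 -7 -2
2   -> -1100 -7 -2 2
10  -> -1100 -7 -2 2 10
+   -> -1100 -7 -2 12
*   -> -1100 -7 -24
-   -> -1100 17
-   -> -1117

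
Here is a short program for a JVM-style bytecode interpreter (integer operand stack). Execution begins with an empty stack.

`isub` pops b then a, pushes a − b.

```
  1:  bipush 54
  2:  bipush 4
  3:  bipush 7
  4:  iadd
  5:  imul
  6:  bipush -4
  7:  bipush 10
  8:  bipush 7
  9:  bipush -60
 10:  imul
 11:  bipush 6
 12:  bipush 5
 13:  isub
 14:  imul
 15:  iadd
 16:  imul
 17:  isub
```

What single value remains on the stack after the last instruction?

-1046

bipush 54  → 54
bipush 4   → 54 4
bipush 7   → 54 4 7
iadd       → 54 11
imul       → 594
bipush -4  → 594 -4
bipush 10  → 594 -4 10
bipush 7   → 594 -4 10 7
bipush -60 → 594 -4 10 7 -60
imul       → 594 -4 10 -420
bipush 6   → 594 -4 10 -420 6
bipush 5   → 594 -4 10 -420 6 5
isub       → 594 -4 10 -420 1
imul       → 594 -4 10 -420
iadd       → 594 -4 -410
imul       → 594 1640
isub       → -1046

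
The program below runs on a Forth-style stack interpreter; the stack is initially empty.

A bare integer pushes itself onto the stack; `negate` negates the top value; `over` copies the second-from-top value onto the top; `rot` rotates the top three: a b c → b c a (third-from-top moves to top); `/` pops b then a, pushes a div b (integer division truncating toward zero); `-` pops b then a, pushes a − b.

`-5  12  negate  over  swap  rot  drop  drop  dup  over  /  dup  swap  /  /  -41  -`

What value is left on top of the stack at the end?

-5     : -5
12     : -5 12
negate : -5 -12
over   : -5 -12 -5
swap   : -5 -5 -12
rot    : -5 -12 -5
drop   : -5 -12
drop   : -5
dup    : -5 -5
over   : -5 -5 -5
/      : -5 1
dup    : -5 1 1
swap   : -5 1 1
/      : -5 1
/      : -5
-41    : -5 -41
-      : 36

36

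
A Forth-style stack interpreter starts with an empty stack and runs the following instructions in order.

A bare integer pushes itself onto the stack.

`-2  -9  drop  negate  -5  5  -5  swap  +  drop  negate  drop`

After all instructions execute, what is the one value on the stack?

-2     -> [-2]
-9     -> [-2, -9]
drop   -> [-2]
negate -> [2]
-5     -> [2, -5]
5      -> [2, -5, 5]
-5     -> [2, -5, 5, -5]
swap   -> [2, -5, -5, 5]
+      -> [2, -5, 0]
drop   -> [2, -5]
negate -> [2, 5]
drop   -> [2]

2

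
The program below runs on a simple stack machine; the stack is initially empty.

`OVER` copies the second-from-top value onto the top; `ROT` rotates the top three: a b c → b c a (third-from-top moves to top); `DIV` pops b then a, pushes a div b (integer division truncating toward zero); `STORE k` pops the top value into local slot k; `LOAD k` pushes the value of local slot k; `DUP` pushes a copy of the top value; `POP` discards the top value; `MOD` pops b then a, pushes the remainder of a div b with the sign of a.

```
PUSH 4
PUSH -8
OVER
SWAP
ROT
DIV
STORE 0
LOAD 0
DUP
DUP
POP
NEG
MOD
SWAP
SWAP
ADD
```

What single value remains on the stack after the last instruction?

4

PUSH 4  → [4]
PUSH -8 → [4, -8]
OVER    → [4, -8, 4]
SWAP    → [4, 4, -8]
ROT     → [4, -8, 4]
DIV     → [4, -2]
STORE 0 → [4]
LOAD 0  → [4, -2]
DUP     → [4, -2, -2]
DUP     → [4, -2, -2, -2]
POP     → [4, -2, -2]
NEG     → [4, -2, 2]
MOD     → [4, 0]
SWAP    → [0, 4]
SWAP    → [4, 0]
ADD     → [4]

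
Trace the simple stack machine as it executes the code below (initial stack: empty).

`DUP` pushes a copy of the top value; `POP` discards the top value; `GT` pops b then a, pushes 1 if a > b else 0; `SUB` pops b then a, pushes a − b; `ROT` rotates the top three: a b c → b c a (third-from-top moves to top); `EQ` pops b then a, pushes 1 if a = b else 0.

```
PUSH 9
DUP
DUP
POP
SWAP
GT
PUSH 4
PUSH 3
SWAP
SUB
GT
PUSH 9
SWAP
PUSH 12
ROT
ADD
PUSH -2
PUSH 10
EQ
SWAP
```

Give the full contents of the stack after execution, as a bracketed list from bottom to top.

PUSH 9  → 9
DUP     → 9 9
DUP     → 9 9 9
POP     → 9 9
SWAP    → 9 9
GT      → 0
PUSH 4  → 0 4
PUSH 3  → 0 4 3
SWAP    → 0 3 4
SUB     → 0 -1
GT      → 1
PUSH 9  → 1 9
SWAP    → 9 1
PUSH 12 → 9 1 12
ROT     → 1 12 9
ADD     → 1 21
PUSH -2 → 1 21 -2
PUSH 10 → 1 21 -2 10
EQ      → 1 21 0
SWAP    → 1 0 21

[1, 0, 21]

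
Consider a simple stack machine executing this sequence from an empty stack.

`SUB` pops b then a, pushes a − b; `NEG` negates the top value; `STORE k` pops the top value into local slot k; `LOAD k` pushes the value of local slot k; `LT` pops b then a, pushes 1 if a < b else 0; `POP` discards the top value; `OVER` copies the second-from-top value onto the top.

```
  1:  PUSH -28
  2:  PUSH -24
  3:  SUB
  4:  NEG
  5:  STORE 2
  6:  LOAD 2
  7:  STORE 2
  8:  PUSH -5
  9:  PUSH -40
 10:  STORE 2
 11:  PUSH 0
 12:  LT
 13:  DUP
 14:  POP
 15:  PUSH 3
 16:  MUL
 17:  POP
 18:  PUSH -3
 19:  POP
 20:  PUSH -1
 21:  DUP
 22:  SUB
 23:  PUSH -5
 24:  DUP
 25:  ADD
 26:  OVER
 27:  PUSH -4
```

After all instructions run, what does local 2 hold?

-40

PUSH -28  [-28]
PUSH -24  [-28, -24]
SUB       [-4]
NEG       [4]
STORE 2   []
LOAD 2    [4]
STORE 2   []
PUSH -5   [-5]
PUSH -40  [-5, -40]
STORE 2   [-5]
PUSH 0    [-5, 0]
LT        [1]
DUP       [1, 1]
POP       [1]
PUSH 3    [1, 3]
MUL       [3]
POP       []
PUSH -3   [-3]
POP       []
PUSH -1   [-1]
DUP       [-1, -1]
SUB       [0]
PUSH -5   [0, -5]
DUP       [0, -5, -5]
ADD       [0, -10]
OVER      [0, -10, 0]
PUSH -4   [0, -10, 0, -4]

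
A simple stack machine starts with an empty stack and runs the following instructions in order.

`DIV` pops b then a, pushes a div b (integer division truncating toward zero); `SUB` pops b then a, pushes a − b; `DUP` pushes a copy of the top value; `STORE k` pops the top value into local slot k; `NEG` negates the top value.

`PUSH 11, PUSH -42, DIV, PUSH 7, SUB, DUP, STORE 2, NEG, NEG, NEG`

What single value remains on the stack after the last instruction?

7

PUSH 11  -> [11]
PUSH -42 -> [11, -42]
DIV      -> [0]
PUSH 7   -> [0, 7]
SUB      -> [-7]
DUP      -> [-7, -7]
STORE 2  -> [-7]
NEG      -> [7]
NEG      -> [-7]
NEG      -> [7]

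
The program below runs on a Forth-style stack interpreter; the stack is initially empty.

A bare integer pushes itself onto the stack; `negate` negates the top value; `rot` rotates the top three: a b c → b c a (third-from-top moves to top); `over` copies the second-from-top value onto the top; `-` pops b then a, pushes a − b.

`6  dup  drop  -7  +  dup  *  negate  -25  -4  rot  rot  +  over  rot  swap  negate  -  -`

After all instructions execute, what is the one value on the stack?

6      → 6
dup    → 6 6
drop   → 6
-7     → 6 -7
+      → -1
dup    → -1 -1
*      → 1
negate → -1
-25    → -1 -25
-4     → -1 -25 -4
rot    → -25 -4 -1
rot    → -4 -1 -25
+      → -4 -26
over   → -4 -26 -4
rot    → -26 -4 -4
swap   → -26 -4 -4
negate → -26 -4 4
-      → -26 -8
-      → -18

-18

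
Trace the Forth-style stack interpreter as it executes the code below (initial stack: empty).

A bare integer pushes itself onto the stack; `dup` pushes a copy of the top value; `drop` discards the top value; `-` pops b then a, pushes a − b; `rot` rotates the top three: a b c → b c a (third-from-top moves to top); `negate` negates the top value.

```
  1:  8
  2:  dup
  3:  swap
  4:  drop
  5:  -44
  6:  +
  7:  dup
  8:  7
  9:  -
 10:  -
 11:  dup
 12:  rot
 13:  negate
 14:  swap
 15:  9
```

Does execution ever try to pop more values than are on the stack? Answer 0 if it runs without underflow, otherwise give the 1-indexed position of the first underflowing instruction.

8     8
dup   8 8
swap  8 8
drop  8
-44   8 -44
+     -36
dup   -36 -36
7     -36 -36 7
-     -36 -43
-     7
dup   7 7
rot  — needs 3 operands, stack has 2 → underflow

12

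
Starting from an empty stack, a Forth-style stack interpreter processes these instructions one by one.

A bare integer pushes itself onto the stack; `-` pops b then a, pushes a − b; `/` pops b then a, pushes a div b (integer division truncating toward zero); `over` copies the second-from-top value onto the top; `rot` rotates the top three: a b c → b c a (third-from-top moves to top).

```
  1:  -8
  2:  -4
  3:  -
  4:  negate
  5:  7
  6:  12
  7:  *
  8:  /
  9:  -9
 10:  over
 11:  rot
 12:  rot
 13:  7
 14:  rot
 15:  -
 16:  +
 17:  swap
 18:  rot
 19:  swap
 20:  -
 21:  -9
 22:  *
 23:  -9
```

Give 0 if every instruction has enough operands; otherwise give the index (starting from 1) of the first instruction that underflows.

18

-8     -> [-8]
-4     -> [-8, -4]
-      -> [-4]
negate -> [4]
7      -> [4, 7]
12     -> [4, 7, 12]
*      -> [4, 84]
/      -> [0]
-9     -> [0, -9]
over   -> [0, -9, 0]
rot    -> [-9, 0, 0]
rot    -> [0, 0, -9]
7      -> [0, 0, -9, 7]
rot    -> [0, -9, 7, 0]
-      -> [0, -9, 7]
+      -> [0, -2]
swap   -> [-2, 0]
rot  — needs 3 operands, stack has 2 → underflow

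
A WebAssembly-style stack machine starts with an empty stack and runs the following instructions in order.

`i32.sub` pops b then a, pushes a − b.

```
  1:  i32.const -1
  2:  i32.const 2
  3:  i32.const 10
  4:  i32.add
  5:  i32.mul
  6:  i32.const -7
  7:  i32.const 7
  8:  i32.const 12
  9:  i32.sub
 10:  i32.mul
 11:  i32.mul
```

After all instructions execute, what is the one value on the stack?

-420

i32.const -1 → [-1]
i32.const 2  → [-1, 2]
i32.const 10 → [-1, 2, 10]
i32.add      → [-1, 12]
i32.mul      → [-12]
i32.const -7 → [-12, -7]
i32.const 7  → [-12, -7, 7]
i32.const 12 → [-12, -7, 7, 12]
i32.sub      → [-12, -7, -5]
i32.mul      → [-12, 35]
i32.mul      → [-420]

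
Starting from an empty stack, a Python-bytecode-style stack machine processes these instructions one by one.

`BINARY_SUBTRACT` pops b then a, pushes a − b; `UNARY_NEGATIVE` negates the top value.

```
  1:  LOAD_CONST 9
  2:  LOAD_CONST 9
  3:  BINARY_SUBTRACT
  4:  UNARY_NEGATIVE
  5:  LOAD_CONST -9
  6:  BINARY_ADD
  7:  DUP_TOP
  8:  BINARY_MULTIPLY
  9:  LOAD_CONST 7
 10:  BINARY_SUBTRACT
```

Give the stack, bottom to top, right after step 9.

[81, 7]

LOAD_CONST 9     9
LOAD_CONST 9     9 9
BINARY_SUBTRACT  0
UNARY_NEGATIVE   0
LOAD_CONST -9    0 -9
BINARY_ADD       -9
DUP_TOP          -9 -9
BINARY_MULTIPLY  81
LOAD_CONST 7     81 7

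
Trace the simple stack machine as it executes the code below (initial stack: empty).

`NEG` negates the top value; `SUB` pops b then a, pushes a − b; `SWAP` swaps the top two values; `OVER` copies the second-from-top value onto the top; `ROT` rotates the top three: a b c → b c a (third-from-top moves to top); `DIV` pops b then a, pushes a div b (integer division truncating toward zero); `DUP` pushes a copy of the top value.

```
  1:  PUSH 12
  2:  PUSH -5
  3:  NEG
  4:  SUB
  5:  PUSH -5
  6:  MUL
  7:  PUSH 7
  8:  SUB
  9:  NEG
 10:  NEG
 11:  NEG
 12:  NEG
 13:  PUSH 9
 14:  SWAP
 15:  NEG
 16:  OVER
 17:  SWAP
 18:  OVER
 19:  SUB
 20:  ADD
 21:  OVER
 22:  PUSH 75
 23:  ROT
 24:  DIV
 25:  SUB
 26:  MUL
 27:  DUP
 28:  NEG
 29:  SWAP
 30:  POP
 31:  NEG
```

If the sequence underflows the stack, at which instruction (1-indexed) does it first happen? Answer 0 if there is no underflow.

PUSH 12 : [12]
PUSH -5 : [12, -5]
NEG     : [12, 5]
SUB     : [7]
PUSH -5 : [7, -5]
MUL     : [-35]
PUSH 7  : [-35, 7]
SUB     : [-42]
NEG     : [42]
NEG     : [-42]
NEG     : [42]
NEG     : [-42]
PUSH 9  : [-42, 9]
SWAP    : [9, -42]
NEG     : [9, 42]
OVER    : [9, 42, 9]
SWAP    : [9, 9, 42]
OVER    : [9, 9, 42, 9]
SUB     : [9, 9, 33]
ADD     : [9, 42]
OVER    : [9, 42, 9]
PUSH 75 : [9, 42, 9, 75]
ROT     : [9, 9, 75, 42]
DIV     : [9, 9, 1]
SUB     : [9, 8]
MUL     : [72]
DUP     : [72, 72]
NEG     : [72, -72]
SWAP    : [-72, 72]
POP     : [-72]
NEG     : [72]

0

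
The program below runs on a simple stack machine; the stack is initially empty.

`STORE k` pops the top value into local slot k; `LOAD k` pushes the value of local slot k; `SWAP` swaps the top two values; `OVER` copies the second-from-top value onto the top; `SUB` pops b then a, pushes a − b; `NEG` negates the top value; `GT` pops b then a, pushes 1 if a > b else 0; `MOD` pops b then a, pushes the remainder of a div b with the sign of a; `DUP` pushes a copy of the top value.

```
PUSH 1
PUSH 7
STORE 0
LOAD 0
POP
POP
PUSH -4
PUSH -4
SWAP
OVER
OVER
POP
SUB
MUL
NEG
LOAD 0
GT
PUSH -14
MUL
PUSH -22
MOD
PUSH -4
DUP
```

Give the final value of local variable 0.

7

PUSH 1   -> 1
PUSH 7   -> 1 7
STORE 0  -> 1
LOAD 0   -> 1 7
POP      -> 1
POP      -> (empty)
PUSH -4  -> -4
PUSH -4  -> -4 -4
SWAP     -> -4 -4
OVER     -> -4 -4 -4
OVER     -> -4 -4 -4 -4
POP      -> -4 -4 -4
SUB      -> -4 0
MUL      -> 0
NEG      -> 0
LOAD 0   -> 0 7
GT       -> 0
PUSH -14 -> 0 -14
MUL      -> 0
PUSH -22 -> 0 -22
MOD      -> 0
PUSH -4  -> 0 -4
DUP      -> 0 -4 -4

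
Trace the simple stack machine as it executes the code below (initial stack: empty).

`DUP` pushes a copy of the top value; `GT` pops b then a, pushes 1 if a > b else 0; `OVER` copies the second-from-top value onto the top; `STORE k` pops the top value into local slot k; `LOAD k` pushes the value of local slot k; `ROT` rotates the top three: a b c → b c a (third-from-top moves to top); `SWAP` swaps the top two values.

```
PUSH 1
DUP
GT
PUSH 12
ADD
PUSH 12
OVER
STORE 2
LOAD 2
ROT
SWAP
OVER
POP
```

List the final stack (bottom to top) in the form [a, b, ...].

PUSH 1  -> 1
DUP     -> 1 1
GT      -> 0
PUSH 12 -> 0 12
ADD     -> 12
PUSH 12 -> 12 12
OVER    -> 12 12 12
STORE 2 -> 12 12
LOAD 2  -> 12 12 12
ROT     -> 12 12 12
SWAP    -> 12 12 12
OVER    -> 12 12 12 12
POP     -> 12 12 12

[12, 12, 12]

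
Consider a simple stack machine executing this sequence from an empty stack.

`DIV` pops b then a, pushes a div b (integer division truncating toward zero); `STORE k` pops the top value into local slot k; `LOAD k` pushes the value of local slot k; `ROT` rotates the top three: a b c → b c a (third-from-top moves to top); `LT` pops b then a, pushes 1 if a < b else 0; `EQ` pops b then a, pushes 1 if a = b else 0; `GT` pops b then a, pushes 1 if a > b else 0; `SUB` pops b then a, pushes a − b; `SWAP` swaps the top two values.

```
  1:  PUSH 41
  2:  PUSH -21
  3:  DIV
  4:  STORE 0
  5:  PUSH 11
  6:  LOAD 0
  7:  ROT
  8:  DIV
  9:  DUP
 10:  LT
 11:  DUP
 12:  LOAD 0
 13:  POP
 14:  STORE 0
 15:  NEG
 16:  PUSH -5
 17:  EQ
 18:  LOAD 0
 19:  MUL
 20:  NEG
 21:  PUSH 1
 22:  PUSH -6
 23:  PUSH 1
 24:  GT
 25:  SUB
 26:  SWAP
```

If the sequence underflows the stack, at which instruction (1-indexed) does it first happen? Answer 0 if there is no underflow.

7

PUSH 41  → [41]
PUSH -21 → [41, -21]
DIV      → [-1]
STORE 0  → []
PUSH 11  → [11]
LOAD 0   → [11, -1]
ROT  — needs 3 operands, stack has 2 → underflow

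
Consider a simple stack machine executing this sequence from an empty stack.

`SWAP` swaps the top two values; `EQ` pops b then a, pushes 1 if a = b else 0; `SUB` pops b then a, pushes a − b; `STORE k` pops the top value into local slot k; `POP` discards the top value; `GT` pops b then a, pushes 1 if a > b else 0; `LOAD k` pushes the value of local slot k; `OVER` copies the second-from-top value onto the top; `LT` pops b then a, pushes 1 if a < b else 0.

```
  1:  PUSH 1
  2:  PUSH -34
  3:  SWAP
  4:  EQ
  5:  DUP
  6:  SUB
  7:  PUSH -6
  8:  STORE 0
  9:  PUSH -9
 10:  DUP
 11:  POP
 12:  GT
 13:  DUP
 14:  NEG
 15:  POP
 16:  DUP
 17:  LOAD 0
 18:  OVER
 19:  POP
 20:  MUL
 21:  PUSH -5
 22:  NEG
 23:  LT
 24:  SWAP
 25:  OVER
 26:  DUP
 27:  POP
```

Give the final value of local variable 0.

-6

PUSH 1   -> [1]
PUSH -34 -> [1, -34]
SWAP     -> [-34, 1]
EQ       -> [0]
DUP      -> [0, 0]
SUB      -> [0]
PUSH -6  -> [0, -6]
STORE 0  -> [0]
PUSH -9  -> [0, -9]
DUP      -> [0, -9, -9]
POP      -> [0, -9]
GT       -> [1]
DUP      -> [1, 1]
NEG      -> [1, -1]
POP      -> [1]
DUP      -> [1, 1]
LOAD 0   -> [1, 1, -6]
OVER     -> [1, 1, -6, 1]
POP      -> [1, 1, -6]
MUL      -> [1, -6]
PUSH -5  -> [1, -6, -5]
NEG      -> [1, -6, 5]
LT       -> [1, 1]
SWAP     -> [1, 1]
OVER     -> [1, 1, 1]
DUP      -> [1, 1, 1, 1]
POP      -> [1, 1, 1]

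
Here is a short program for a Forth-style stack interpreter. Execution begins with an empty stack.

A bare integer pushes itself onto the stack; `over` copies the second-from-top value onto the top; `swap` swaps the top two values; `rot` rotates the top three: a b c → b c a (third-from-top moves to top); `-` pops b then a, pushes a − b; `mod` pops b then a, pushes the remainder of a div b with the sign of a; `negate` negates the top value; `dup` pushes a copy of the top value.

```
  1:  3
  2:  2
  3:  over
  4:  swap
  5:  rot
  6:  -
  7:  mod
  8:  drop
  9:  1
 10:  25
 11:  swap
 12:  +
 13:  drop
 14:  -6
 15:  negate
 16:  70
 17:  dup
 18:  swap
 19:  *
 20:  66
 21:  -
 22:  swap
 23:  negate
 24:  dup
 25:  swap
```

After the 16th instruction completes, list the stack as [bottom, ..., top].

[6, 70]

3      : 3
2      : 3 2
over   : 3 2 3
swap   : 3 3 2
rot    : 3 2 3
-      : 3 -1
mod    : 0
drop   : (empty)
1      : 1
25     : 1 25
swap   : 25 1
+      : 26
drop   : (empty)
-6     : -6
negate : 6
70     : 6 70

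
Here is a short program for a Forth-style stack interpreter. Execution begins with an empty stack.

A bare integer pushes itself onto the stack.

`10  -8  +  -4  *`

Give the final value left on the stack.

10 -> [10]
-8 -> [10, -8]
+  -> [2]
-4 -> [2, -4]
*  -> [-8]

-8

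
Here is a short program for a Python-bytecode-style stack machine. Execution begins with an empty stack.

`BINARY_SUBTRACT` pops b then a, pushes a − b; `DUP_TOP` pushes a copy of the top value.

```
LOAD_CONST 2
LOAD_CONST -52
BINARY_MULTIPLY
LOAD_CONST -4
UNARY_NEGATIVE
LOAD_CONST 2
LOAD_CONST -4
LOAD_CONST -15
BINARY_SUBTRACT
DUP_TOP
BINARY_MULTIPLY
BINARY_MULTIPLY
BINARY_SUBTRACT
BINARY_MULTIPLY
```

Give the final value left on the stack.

LOAD_CONST 2     [2]
LOAD_CONST -52   [2, -52]
BINARY_MULTIPLY  [-104]
LOAD_CONST -4    [-104, -4]
UNARY_NEGATIVE   [-104, 4]
LOAD_CONST 2     [-104, 4, 2]
LOAD_CONST -4    [-104, 4, 2, -4]
LOAD_CONST -15   [-104, 4, 2, -4, -15]
BINARY_SUBTRACT  [-104, 4, 2, 11]
DUP_TOP          [-104, 4, 2, 11, 11]
BINARY_MULTIPLY  [-104, 4, 2, 121]
BINARY_MULTIPLY  [-104, 4, 242]
BINARY_SUBTRACT  [-104, -238]
BINARY_MULTIPLY  [24752]

24752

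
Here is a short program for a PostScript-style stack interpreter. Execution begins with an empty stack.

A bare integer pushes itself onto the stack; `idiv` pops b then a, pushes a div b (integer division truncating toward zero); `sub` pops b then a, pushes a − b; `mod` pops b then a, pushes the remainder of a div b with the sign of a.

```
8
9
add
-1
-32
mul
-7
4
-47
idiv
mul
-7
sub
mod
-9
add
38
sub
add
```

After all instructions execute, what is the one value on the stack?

-26

8    -> [8]
9    -> [8, 9]
add  -> [17]
-1   -> [17, -1]
-32  -> [17, -1, -32]
mul  -> [17, 32]
-7   -> [17, 32, -7]
4    -> [17, 32, -7, 4]
-47  -> [17, 32, -7, 4, -47]
idiv -> [17, 32, -7, 0]
mul  -> [17, 32, 0]
-7   -> [17, 32, 0, -7]
sub  -> [17, 32, 7]
mod  -> [17, 4]
-9   -> [17, 4, -9]
add  -> [17, -5]
38   -> [17, -5, 38]
sub  -> [17, -43]
add  -> [-26]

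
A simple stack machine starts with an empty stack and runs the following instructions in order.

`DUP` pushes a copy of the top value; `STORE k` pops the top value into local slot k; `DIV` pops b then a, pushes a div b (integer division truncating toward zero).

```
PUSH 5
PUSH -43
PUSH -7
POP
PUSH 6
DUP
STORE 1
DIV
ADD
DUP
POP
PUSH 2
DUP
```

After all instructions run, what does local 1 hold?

6

PUSH 5    [5]
PUSH -43  [5, -43]
PUSH -7   [5, -43, -7]
POP       [5, -43]
PUSH 6    [5, -43, 6]
DUP       [5, -43, 6, 6]
STORE 1   [5, -43, 6]
DIV       [5, -7]
ADD       [-2]
DUP       [-2, -2]
POP       [-2]
PUSH 2    [-2, 2]
DUP       [-2, 2, 2]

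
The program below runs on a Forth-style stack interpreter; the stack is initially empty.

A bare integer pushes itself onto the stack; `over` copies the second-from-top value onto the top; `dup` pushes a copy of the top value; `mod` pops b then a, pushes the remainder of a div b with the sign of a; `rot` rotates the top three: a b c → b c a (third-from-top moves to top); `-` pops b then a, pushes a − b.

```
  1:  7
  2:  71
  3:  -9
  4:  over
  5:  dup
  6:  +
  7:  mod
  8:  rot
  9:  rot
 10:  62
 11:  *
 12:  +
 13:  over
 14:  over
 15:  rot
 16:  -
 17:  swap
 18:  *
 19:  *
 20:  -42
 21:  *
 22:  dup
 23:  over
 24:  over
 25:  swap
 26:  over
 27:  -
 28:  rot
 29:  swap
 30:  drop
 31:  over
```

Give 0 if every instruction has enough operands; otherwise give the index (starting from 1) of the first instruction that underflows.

0

7     7
71    7 71
-9    7 71 -9
over  7 71 -9 71
dup   7 71 -9 71 71
+     7 71 -9 142
mod   7 71 -9
rot   71 -9 7
rot   -9 7 71
62    -9 7 71 62
*     -9 7 4402
+     -9 4409
over  -9 4409 -9
over  -9 4409 -9 4409
rot   -9 -9 4409 4409
-     -9 -9 0
swap  -9 0 -9
*     -9 0
*     0
-42   0 -42
*     0
dup   0 0
over  0 0 0
over  0 0 0 0
swap  0 0 0 0
over  0 0 0 0 0
-     0 0 0 0
rot   0 0 0 0
swap  0 0 0 0
drop  0 0 0
over  0 0 0 0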